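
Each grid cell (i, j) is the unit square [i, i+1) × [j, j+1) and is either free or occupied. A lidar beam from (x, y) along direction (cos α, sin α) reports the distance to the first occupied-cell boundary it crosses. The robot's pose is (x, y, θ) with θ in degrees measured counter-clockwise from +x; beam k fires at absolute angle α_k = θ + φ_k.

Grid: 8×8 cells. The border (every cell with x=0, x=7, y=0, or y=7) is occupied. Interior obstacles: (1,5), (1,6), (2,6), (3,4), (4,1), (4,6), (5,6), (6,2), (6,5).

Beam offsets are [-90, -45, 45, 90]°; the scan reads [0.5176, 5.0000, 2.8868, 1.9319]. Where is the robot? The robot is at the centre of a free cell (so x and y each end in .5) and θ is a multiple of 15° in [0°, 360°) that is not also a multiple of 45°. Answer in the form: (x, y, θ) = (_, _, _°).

Enumerate (i+0.5, j+0.5, θ) over the 27 free cells and 16 admissible headings. For each, cast all 4 beams and compare to the given ranges.
  (4.5, 3.5, 210°): beam 1 = 1.0000 ≠ 0.5176 ✗
  (2.5, 2.5, 165°): beam 1 = 1.9319 ≠ 0.5176 ✗
  (6.5, 1.5, 210°): beam 1 = 0.5774 ≠ 0.5176 ✗
  …
  (3.5, 1.5, 105°): r_1=0.5176, r_2=5.0000, r_3=2.8868, r_4=1.9319 — all match ✓
Only this pose fits every beam.

(x, y, θ) = (3.5, 1.5, 105°)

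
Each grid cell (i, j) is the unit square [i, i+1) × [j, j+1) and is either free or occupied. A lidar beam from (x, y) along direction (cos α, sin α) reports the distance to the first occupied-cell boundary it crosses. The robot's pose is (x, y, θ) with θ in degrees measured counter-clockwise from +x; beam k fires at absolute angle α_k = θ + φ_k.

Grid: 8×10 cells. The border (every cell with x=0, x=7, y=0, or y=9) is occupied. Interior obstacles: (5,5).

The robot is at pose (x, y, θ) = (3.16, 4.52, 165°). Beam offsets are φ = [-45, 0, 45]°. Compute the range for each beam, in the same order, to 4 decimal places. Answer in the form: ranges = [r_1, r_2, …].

ranges = [4.3200, 2.2362, 2.4942]

beam 1: φ=-45°, α=120°
  cosα=-0.5000 sinα=0.8660 | (3,4) | tMaxX 0.3200 tMaxY 0.5543 | tΔX 2.0000 tΔY 1.1547
    t=0.3200 [x] (2,4)
    t=0.5543 [y] (2,5)
    t=1.7090 [y] (2,6)
    t=2.3200 [x] (1,6)
    t=2.8637 [y] (1,7)
    t=4.0184 [y] (1,8)
    t=4.3200 [x] (0,8) — stop
  → r_1 = 4.3200
beam 2: φ=0°, α=165°
  cosα=-0.9659 sinα=0.2588 | (3,4) | tMaxX 0.1656 tMaxY 1.8546 | tΔX 1.0353 tΔY 3.8637
    t=0.1656 [x] (2,4)
    t=1.2009 [x] (1,4)
    t=1.8546 [y] (1,5)
    t=2.2362 [x] (0,5) — stop
  → r_2 = 2.2362
beam 3: φ=45°, α=210°
  cosα=-0.8660 sinα=-0.5000 | (3,4) | tMaxX 0.1848 tMaxY 1.0400 | tΔX 1.1547 tΔY 2.0000
    t=0.1848 [x] (2,4)
    t=1.0400 [y] (2,3)
    t=1.3395 [x] (1,3)
    t=2.4942 [x] (0,3) — stop
  → r_3 = 2.4942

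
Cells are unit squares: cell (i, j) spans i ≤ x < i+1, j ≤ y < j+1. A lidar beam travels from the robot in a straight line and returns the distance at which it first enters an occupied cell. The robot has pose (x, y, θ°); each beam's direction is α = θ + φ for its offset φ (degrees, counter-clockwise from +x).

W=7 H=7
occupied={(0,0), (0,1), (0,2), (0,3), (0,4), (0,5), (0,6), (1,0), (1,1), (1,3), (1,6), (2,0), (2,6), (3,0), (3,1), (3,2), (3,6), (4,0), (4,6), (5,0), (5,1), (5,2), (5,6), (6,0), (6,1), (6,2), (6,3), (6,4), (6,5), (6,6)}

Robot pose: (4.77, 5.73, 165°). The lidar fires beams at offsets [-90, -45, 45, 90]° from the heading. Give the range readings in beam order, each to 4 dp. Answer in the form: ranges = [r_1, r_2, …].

ranges = [0.2795, 0.3118, 3.4600, 2.9751]

beam 1: φ=-90°, α=75°
  dir = (cos 75°, sin 75°) = (0.2588, 0.9659); from cell (4,5)
  next x-line at t=0.8887, next y-line at t=0.2795; Δt_x=3.8637, Δt_y=1.0353
    y: enter (4,6) at t=0.2795 ← occupied
  → r_1 = 0.2795
beam 2: φ=-45°, α=120°
  dir = (cos 120°, sin 120°) = (-0.5000, 0.8660); from cell (4,5)
  next x-line at t=1.5400, next y-line at t=0.3118; Δt_x=2.0000, Δt_y=1.1547
    y: enter (4,6) at t=0.3118 ← occupied
  → r_2 = 0.3118
beam 3: φ=45°, α=210°
  dir = (cos 210°, sin 210°) = (-0.8660, -0.5000); from cell (4,5)
  next x-line at t=0.8891, next y-line at t=1.4600; Δt_x=1.1547, Δt_y=2.0000
    x: enter (3,5) at t=0.8891
    y: enter (3,4) at t=1.4600
    x: enter (2,4) at t=2.0438
    x: enter (1,4) at t=3.1985
    y: enter (1,3) at t=3.4600 ← occupied
  → r_3 = 3.4600
beam 4: φ=90°, α=255°
  dir = (cos 255°, sin 255°) = (-0.2588, -0.9659); from cell (4,5)
  next x-line at t=2.9751, next y-line at t=0.7558; Δt_x=3.8637, Δt_y=1.0353
    y: enter (4,4) at t=0.7558
    y: enter (4,3) at t=1.7910
    y: enter (4,2) at t=2.8263
    x: enter (3,2) at t=2.9751 ← occupied
  → r_4 = 2.9751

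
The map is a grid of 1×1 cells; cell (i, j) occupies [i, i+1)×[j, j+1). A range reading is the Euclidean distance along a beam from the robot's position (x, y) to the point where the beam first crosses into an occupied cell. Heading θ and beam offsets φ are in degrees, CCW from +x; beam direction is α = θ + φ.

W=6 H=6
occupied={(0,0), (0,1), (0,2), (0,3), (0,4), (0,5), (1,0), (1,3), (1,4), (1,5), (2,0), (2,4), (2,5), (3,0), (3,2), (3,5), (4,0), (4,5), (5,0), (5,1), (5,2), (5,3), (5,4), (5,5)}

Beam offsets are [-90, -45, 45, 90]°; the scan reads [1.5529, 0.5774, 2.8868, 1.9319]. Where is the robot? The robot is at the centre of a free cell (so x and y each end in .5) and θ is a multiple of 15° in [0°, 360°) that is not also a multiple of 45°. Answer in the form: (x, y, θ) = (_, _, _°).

The pose lattice has 12·16 = 192 candidates. Test each by forward raycasting.
  (2.5, 3.5, 240°): beam 1 = 0.5774 ≠ 1.5529 ✗
  (2.5, 1.5, 240°): beam 1 = 1.7321 ≠ 1.5529 ✗
  (3.5, 3.5, 30°): beam 1 = 0.5774 ≠ 1.5529 ✗
  (4.5, 1.5, 240°): beam 1 = 1.0000 ≠ 1.5529 ✗
  …
  (3.5, 1.5, 105°): r_1=1.5529, r_2=0.5774, r_3=2.8868, r_4=1.9319 — all match ✓
Only this pose fits every beam.

(x, y, θ) = (3.5, 1.5, 105°)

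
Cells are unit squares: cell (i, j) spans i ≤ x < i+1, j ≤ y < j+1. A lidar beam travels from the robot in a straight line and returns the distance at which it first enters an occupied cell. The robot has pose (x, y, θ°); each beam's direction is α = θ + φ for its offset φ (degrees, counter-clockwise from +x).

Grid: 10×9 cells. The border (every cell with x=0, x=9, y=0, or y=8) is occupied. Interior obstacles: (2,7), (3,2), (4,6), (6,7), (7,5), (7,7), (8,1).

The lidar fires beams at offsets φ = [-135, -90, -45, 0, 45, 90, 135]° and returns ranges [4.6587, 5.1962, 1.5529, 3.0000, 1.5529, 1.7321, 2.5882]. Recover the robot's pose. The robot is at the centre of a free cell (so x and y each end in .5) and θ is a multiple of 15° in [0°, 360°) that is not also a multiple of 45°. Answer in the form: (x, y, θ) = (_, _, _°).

The pose lattice has 49·16 = 784 candidates. Test each by forward raycasting.
  (3.5, 4.5, 150°): beam 1 = 3.6235 ≠ 4.6587 ✗
  (5.5, 6.5, 345°): beam 1 = 0.5774 ≠ 4.6587 ✗
  (6.5, 6.5, 285°): beam 1 = 3.0000 ≠ 4.6587 ✗
  (7.5, 3.5, 120°): beam 1 = 1.5529 ≠ 4.6587 ✗
  …
  (5.5, 2.5, 210°): r_1=4.6587, r_2=5.1962, r_3=1.5529, r_4=3.0000, r_5=1.5529, r_6=1.7321, r_7=2.5882 — all match ✓
No second candidate reproduces the full scan.

(x, y, θ) = (5.5, 2.5, 210°)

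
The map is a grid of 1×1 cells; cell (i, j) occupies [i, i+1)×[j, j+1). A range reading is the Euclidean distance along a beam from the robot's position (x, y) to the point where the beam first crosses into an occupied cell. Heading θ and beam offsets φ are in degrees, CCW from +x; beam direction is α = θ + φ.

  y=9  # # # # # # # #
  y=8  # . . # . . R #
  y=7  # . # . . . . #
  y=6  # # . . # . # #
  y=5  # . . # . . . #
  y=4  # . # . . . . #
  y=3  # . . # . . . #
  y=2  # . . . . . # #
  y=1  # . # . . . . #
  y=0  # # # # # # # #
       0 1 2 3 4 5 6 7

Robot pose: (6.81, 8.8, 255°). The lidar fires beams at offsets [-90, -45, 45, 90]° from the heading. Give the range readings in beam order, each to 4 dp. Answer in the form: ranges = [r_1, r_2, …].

beam 1: φ=-90°, α=165°
  direction (-0.9659, 0.2588); cell (6,8); t to first gridline: x 0.8386, y 0.7727 (then +1.0353 / +3.8637)
    (6,9) via y @ 0.7727  # hit
  → r_1 = 0.7727
beam 2: φ=-45°, α=210°
  direction (-0.8660, -0.5000); cell (6,8); t to first gridline: x 0.9353, y 1.6000 (then +1.1547 / +2.0000)
    (5,8) via x @ 0.9353
    (5,7) via y @ 1.6000
    (4,7) via x @ 2.0900
    (3,7) via x @ 3.2447
    (3,6) via y @ 3.6000
    (2,6) via x @ 4.3994
    (1,6) via x @ 5.5541  # hit
  → r_2 = 5.5541
beam 3: φ=45°, α=300°
  direction (0.5000, -0.8660); cell (6,8); t to first gridline: x 0.3800, y 0.9238 (then +2.0000 / +1.1547)
    (7,8) via x @ 0.3800  # hit
  → r_3 = 0.3800
beam 4: φ=90°, α=345°
  direction (0.9659, -0.2588); cell (6,8); t to first gridline: x 0.1967, y 3.0910 (then +1.0353 / +3.8637)
    (7,8) via x @ 0.1967  # hit
  → r_4 = 0.1967

ranges = [0.7727, 5.5541, 0.3800, 0.1967]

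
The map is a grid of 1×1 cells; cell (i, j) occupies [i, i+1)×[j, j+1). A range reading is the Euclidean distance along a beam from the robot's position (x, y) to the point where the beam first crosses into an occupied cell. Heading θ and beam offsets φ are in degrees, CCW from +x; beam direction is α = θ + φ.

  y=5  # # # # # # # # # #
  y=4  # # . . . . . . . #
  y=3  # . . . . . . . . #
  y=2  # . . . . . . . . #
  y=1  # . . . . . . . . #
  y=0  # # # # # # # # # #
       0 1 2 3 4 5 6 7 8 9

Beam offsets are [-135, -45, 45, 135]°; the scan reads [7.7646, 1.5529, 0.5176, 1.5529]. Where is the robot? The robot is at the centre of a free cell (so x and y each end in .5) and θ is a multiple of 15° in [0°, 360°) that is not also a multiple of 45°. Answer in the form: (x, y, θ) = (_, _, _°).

(x, y, θ) = (1.5, 2.5, 150°)

Enumerate (i+0.5, j+0.5, θ) over the 31 free cells and 16 admissible headings. For each, cast all 4 beams and compare to the given ranges.
  (1.5, 2.5, 345°): beam 1 = 0.5774 ≠ 7.7646 ✗
  (6.5, 4.5, 345°): beam 1 = 6.3509 ≠ 7.7646 ✗
  (3.5, 4.5, 255°): beam 1 = 0.5774 ≠ 7.7646 ✗
  (8.5, 2.5, 345°): beam 1 = 3.0000 ≠ 7.7646 ✗
  (4.5, 4.5, 210°): beam 1 = 0.5176 ≠ 7.7646 ✗
  …
  (1.5, 2.5, 150°): r_1=7.7646, r_2=1.5529, r_3=0.5176, r_4=1.5529 — all match ✓
Unique over the lattice → pose = (1.5, 2.5, 150°).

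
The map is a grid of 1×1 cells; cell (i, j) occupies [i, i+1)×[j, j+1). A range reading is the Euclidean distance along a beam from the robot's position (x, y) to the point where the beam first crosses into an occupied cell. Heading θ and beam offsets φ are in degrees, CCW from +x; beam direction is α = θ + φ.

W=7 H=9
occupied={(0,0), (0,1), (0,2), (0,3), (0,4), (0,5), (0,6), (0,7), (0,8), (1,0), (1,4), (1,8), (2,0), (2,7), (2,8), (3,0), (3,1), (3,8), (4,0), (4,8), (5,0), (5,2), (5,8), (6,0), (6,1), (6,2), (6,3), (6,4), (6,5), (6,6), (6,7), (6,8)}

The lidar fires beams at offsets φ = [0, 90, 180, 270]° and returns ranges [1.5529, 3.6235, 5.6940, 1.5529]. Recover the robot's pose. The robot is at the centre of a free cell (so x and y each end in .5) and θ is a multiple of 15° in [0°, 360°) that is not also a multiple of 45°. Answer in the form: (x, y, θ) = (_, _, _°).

The pose lattice has 31·16 = 496 candidates. Test each by forward raycasting.
  (5.5, 3.5, 60°): beam 1 = 1.0000 ≠ 1.5529 ✗
  (3.5, 6.5, 285°): beam 1 = 5.6940 ≠ 1.5529 ✗
  (2.5, 1.5, 15°): beam 1 = 0.5176 ≠ 1.5529 ✗
  …
  (2.5, 2.5, 255°): r_1=1.5529, r_2=3.6235, r_3=5.6940, r_4=1.5529 — all match ✓
Only this pose fits every beam.

(x, y, θ) = (2.5, 2.5, 255°)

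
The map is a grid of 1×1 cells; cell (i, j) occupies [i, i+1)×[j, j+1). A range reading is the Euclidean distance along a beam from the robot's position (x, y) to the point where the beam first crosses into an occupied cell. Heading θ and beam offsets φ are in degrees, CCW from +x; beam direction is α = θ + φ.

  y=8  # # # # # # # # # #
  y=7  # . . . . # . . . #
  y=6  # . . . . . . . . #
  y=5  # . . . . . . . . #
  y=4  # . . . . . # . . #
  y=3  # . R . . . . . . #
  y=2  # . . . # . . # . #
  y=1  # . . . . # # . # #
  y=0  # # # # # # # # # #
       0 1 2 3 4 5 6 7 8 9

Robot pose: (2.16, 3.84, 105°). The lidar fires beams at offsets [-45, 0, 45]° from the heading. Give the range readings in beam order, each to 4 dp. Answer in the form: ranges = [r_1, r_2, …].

beam 1: φ=-45°, α=60°
  dir = (cos 60°, sin 60°) = (0.5000, 0.8660); from cell (2,3)
  next x-line at t=1.6800, next y-line at t=0.1848; Δt_x=2.0000, Δt_y=1.1547
    y: enter (2,4) at t=0.1848
    y: enter (2,5) at t=1.3395
    x: enter (3,5) at t=1.6800
    y: enter (3,6) at t=2.4942
    y: enter (3,7) at t=3.6489
    x: enter (4,7) at t=3.6800
    y: enter (4,8) at t=4.8036 ← occupied
  → r_1 = 4.8036
beam 2: φ=0°, α=105°
  dir = (cos 105°, sin 105°) = (-0.2588, 0.9659); from cell (2,3)
  next x-line at t=0.6182, next y-line at t=0.1656; Δt_x=3.8637, Δt_y=1.0353
    y: enter (2,4) at t=0.1656
    x: enter (1,4) at t=0.6182
    y: enter (1,5) at t=1.2009
    y: enter (1,6) at t=2.2362
    y: enter (1,7) at t=3.2715
    y: enter (1,8) at t=4.3067 ← occupied
  → r_2 = 4.3067
beam 3: φ=45°, α=150°
  dir = (cos 150°, sin 150°) = (-0.8660, 0.5000); from cell (2,3)
  next x-line at t=0.1848, next y-line at t=0.3200; Δt_x=1.1547, Δt_y=2.0000
    x: enter (1,3) at t=0.1848
    y: enter (1,4) at t=0.3200
    x: enter (0,4) at t=1.3395 ← occupied
  → r_3 = 1.3395

ranges = [4.8036, 4.3067, 1.3395]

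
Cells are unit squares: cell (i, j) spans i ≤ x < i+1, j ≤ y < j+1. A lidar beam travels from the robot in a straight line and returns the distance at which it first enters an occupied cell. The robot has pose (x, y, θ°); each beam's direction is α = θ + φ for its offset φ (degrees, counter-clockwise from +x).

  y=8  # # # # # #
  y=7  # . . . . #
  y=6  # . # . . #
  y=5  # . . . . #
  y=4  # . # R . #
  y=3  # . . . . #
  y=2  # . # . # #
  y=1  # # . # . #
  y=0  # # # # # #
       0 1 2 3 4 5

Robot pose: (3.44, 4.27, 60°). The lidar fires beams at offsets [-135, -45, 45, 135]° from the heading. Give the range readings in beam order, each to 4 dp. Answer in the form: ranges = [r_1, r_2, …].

beam 1: φ=-135°, α=285°
  direction (0.2588, -0.9659); cell (3,4); t to first gridline: x 2.1637, y 0.2795 (then +3.8637 / +1.0353)
    (3,3) via y @ 0.2795
    (3,2) via y @ 1.3148
    (4,2) via x @ 2.1637  # hit
  → r_1 = 2.1637
beam 2: φ=-45°, α=15°
  direction (0.9659, 0.2588); cell (3,4); t to first gridline: x 0.5798, y 2.8205 (then +1.0353 / +3.8637)
    (4,4) via x @ 0.5798
    (5,4) via x @ 1.6150  # hit
  → r_2 = 1.6150
beam 3: φ=45°, α=105°
  direction (-0.2588, 0.9659); cell (3,4); t to first gridline: x 1.7000, y 0.7558 (then +3.8637 / +1.0353)
    (3,5) via y @ 0.7558
    (2,5) via x @ 1.7000
    (2,6) via y @ 1.7910  # hit
  → r_3 = 1.7910
beam 4: φ=135°, α=195°
  direction (-0.9659, -0.2588); cell (3,4); t to first gridline: x 0.4555, y 1.0432 (then +1.0353 / +3.8637)
    (2,4) via x @ 0.4555  # hit
  → r_4 = 0.4555

ranges = [2.1637, 1.6150, 1.7910, 0.4555]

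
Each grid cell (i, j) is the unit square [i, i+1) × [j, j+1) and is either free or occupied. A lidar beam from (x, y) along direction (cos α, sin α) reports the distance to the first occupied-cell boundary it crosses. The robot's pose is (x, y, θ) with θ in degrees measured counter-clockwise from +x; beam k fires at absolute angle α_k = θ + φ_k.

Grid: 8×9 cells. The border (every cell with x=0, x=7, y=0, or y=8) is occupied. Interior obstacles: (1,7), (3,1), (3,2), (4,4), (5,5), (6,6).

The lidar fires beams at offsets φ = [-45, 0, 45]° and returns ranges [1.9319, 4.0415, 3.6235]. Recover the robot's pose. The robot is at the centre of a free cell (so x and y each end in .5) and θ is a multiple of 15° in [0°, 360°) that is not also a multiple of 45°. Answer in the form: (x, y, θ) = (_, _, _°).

(x, y, θ) = (1.5, 6.5, 300°)

Candidates: 36 free-cell centres × 16 headings = 576 poses. Raycast each; keep the one whose scan matches to 4 dp.
  (5.5, 3.5, 15°): beam 1 = 1.7321 ≠ 1.9319 ✗
  (1.5, 1.5, 120°): beam 1 = 6.7293 ≠ 1.9319 ✗
  (1.5, 2.5, 75°): beam 1 = 3.0000 ≠ 1.9319 ✗
  (3.5, 6.5, 15°): beam 1 = 1.7321 ≠ 1.9319 ✗
  …
  (1.5, 6.5, 300°): r_1=1.9319, r_2=4.0415, r_3=3.6235 — all match ✓
Unique over the lattice → pose = (1.5, 6.5, 300°).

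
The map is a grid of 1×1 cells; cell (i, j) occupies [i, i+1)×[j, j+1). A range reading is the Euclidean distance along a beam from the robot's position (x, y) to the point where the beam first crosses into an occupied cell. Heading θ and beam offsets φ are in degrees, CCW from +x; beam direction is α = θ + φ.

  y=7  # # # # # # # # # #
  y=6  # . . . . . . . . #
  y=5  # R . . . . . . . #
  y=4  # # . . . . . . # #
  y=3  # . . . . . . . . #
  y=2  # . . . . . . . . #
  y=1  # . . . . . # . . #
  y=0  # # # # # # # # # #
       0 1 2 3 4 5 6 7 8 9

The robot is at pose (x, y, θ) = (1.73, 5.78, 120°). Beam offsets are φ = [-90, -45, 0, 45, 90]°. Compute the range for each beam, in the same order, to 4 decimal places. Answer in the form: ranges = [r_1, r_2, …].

ranges = [2.4400, 1.2630, 1.4087, 0.7558, 0.8429]

beam 1: φ=-90°, α=30°
  direction (0.8660, 0.5000); cell (1,5); t to first gridline: x 0.3118, y 0.4400 (then +1.1547 / +2.0000)
    (2,5) via x @ 0.3118
    (2,6) via y @ 0.4400
    (3,6) via x @ 1.4665
    (3,7) via y @ 2.4400  # hit
  → r_1 = 2.4400
beam 2: φ=-45°, α=75°
  direction (0.2588, 0.9659); cell (1,5); t to first gridline: x 1.0432, y 0.2278 (then +3.8637 / +1.0353)
    (1,6) via y @ 0.2278
    (2,6) via x @ 1.0432
    (2,7) via y @ 1.2630  # hit
  → r_2 = 1.2630
beam 3: φ=0°, α=120°
  direction (-0.5000, 0.8660); cell (1,5); t to first gridline: x 1.4600, y 0.2540 (then +2.0000 / +1.1547)
    (1,6) via y @ 0.2540
    (1,7) via y @ 1.4087  # hit
  → r_3 = 1.4087
beam 4: φ=45°, α=165°
  direction (-0.9659, 0.2588); cell (1,5); t to first gridline: x 0.7558, y 0.8500 (then +1.0353 / +3.8637)
    (0,5) via x @ 0.7558  # hit
  → r_4 = 0.7558
beam 5: φ=90°, α=210°
  direction (-0.8660, -0.5000); cell (1,5); t to first gridline: x 0.8429, y 1.5600 (then +1.1547 / +2.0000)
    (0,5) via x @ 0.8429  # hit
  → r_5 = 0.8429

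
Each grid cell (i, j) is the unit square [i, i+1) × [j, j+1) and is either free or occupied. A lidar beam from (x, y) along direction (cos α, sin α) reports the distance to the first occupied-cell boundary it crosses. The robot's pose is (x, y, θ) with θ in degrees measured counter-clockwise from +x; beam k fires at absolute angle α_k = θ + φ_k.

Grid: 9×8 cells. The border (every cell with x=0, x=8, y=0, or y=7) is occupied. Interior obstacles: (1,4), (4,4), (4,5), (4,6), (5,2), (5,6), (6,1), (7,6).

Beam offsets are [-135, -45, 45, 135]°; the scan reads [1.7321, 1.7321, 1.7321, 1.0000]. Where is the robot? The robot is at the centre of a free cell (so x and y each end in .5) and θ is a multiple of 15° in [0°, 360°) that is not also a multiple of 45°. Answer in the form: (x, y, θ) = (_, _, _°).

(x, y, θ) = (2.5, 5.5, 105°)

The pose lattice has 34·16 = 544 candidates. Test each by forward raycasting.
  (4.5, 1.5, 165°): beam 1 = 1.0000 ≠ 1.7321 ✗
  (5.5, 3.5, 150°): beam 1 = 2.5882 ≠ 1.7321 ✗
  (3.5, 5.5, 120°): beam 1 = 0.5176 ≠ 1.7321 ✗
  (2.5, 2.5, 150°): beam 1 = 5.6940 ≠ 1.7321 ✗
  (6.5, 3.5, 165°): beam 2 = 2.8868 ≠ 1.7321 ✗
  …
  (2.5, 5.5, 105°): r_1=1.7321, r_2=1.7321, r_3=1.7321, r_4=1.0000 — all match ✓
Unique over the lattice → pose = (2.5, 5.5, 105°).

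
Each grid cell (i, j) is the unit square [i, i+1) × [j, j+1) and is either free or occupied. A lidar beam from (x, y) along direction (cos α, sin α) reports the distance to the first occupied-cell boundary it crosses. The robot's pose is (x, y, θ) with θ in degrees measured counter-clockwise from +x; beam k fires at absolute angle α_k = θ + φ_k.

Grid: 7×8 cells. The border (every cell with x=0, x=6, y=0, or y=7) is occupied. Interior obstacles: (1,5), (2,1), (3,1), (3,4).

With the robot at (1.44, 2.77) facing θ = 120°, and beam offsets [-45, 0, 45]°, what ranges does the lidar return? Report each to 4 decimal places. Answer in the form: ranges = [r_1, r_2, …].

ranges = [4.3792, 0.8800, 0.4555]

beam 1: φ=-45°, α=75°
  dir = (cos 75°, sin 75°) = (0.2588, 0.9659); from cell (1,2)
  next x-line at t=2.1637, next y-line at t=0.2381; Δt_x=3.8637, Δt_y=1.0353
    y: enter (1,3) at t=0.2381
    y: enter (1,4) at t=1.2734
    x: enter (2,4) at t=2.1637
    y: enter (2,5) at t=2.3087
    y: enter (2,6) at t=3.3439
    y: enter (2,7) at t=4.3792 ← occupied
  → r_1 = 4.3792
beam 2: φ=0°, α=120°
  dir = (cos 120°, sin 120°) = (-0.5000, 0.8660); from cell (1,2)
  next x-line at t=0.8800, next y-line at t=0.2656; Δt_x=2.0000, Δt_y=1.1547
    y: enter (1,3) at t=0.2656
    x: enter (0,3) at t=0.8800 ← occupied
  → r_2 = 0.8800
beam 3: φ=45°, α=165°
  dir = (cos 165°, sin 165°) = (-0.9659, 0.2588); from cell (1,2)
  next x-line at t=0.4555, next y-line at t=0.8887; Δt_x=1.0353, Δt_y=3.8637
    x: enter (0,2) at t=0.4555 ← occupied
  → r_3 = 0.4555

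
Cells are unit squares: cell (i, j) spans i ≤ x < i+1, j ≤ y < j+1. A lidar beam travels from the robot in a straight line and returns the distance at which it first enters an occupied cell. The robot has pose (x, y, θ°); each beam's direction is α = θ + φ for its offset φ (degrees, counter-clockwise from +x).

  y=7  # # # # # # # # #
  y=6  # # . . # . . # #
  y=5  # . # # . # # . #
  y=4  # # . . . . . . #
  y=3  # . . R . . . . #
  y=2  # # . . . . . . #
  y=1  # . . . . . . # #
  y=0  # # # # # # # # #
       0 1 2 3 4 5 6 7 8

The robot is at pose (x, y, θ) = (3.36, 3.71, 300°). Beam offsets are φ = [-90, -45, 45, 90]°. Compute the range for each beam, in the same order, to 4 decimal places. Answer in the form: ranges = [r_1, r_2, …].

beam 1: φ=-90°, α=210°
  d=(-0.8660,-0.5000)  start (3,3)  tX=0.4157 tY=1.4200  stride 1/|dx|=1.1547 1/|dy|=2.0000
    cross x-line → (2,3), t=0.4157
    cross y-line → (2,2), t=1.4200
    cross x-line → (1,2), t=1.5704 (wall)
  → r_1 = 1.5704
beam 2: φ=-45°, α=255°
  d=(-0.2588,-0.9659)  start (3,3)  tX=1.3909 tY=0.7350  stride 1/|dx|=3.8637 1/|dy|=1.0353
    cross y-line → (3,2), t=0.7350
    cross x-line → (2,2), t=1.3909
    cross y-line → (2,1), t=1.7703
    cross y-line → (2,0), t=2.8056 (wall)
  → r_2 = 2.8056
beam 3: φ=45°, α=345°
  d=(0.9659,-0.2588)  start (3,3)  tX=0.6626 tY=2.7432  stride 1/|dx|=1.0353 1/|dy|=3.8637
    cross x-line → (4,3), t=0.6626
    cross x-line → (5,3), t=1.6979
    cross x-line → (6,3), t=2.7331
    cross y-line → (6,2), t=2.7432
    cross x-line → (7,2), t=3.7684
    cross x-line → (8,2), t=4.8037 (wall)
  → r_3 = 4.8037
beam 4: φ=90°, α=30°
  d=(0.8660,0.5000)  start (3,3)  tX=0.7390 tY=0.5800  stride 1/|dx|=1.1547 1/|dy|=2.0000
    cross y-line → (3,4), t=0.5800
    cross x-line → (4,4), t=0.7390
    cross x-line → (5,4), t=1.8937
    cross y-line → (5,5), t=2.5800 (wall)
  → r_4 = 2.5800

ranges = [1.5704, 2.8056, 4.8037, 2.5800]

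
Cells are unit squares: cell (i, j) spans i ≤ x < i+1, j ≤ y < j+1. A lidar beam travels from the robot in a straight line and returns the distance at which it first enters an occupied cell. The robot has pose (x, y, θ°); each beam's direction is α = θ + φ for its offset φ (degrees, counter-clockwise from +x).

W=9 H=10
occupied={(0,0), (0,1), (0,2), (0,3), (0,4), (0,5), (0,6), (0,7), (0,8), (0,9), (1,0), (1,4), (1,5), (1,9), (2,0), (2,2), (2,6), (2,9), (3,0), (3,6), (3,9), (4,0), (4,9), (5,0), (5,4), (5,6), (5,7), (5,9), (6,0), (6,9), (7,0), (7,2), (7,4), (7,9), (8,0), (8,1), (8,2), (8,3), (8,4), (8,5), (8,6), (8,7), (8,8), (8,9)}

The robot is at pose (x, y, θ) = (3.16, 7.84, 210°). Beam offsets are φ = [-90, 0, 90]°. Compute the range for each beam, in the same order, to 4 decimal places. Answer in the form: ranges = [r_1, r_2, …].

beam 1: φ=-90°, α=120°
  dir = (cos 120°, sin 120°) = (-0.5000, 0.8660); from cell (3,7)
  next x-line at t=0.3200, next y-line at t=0.1848; Δt_x=2.0000, Δt_y=1.1547
    y: enter (3,8) at t=0.1848
    x: enter (2,8) at t=0.3200
    y: enter (2,9) at t=1.3395 ← occupied
  → r_1 = 1.3395
beam 2: φ=0°, α=210°
  dir = (cos 210°, sin 210°) = (-0.8660, -0.5000); from cell (3,7)
  next x-line at t=0.1848, next y-line at t=1.6800; Δt_x=1.1547, Δt_y=2.0000
    x: enter (2,7) at t=0.1848
    x: enter (1,7) at t=1.3395
    y: enter (1,6) at t=1.6800
    x: enter (0,6) at t=2.4942 ← occupied
  → r_2 = 2.4942
beam 3: φ=90°, α=300°
  dir = (cos 300°, sin 300°) = (0.5000, -0.8660); from cell (3,7)
  next x-line at t=1.6800, next y-line at t=0.9699; Δt_x=2.0000, Δt_y=1.1547
    y: enter (3,6) at t=0.9699 ← occupied
  → r_3 = 0.9699

ranges = [1.3395, 2.4942, 0.9699]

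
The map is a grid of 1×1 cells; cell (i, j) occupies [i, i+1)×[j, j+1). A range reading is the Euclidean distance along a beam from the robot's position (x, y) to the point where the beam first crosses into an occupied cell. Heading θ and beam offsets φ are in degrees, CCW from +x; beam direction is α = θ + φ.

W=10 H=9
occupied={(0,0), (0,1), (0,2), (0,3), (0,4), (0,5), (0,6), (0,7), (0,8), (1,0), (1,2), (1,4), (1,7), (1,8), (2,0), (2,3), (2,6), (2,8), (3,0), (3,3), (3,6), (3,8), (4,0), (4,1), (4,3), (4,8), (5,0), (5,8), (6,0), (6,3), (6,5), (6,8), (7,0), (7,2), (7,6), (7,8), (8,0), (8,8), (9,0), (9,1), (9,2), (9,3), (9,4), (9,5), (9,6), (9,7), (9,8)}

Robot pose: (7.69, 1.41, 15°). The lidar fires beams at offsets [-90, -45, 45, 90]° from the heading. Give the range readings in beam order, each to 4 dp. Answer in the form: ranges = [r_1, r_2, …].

ranges = [0.4245, 0.8200, 2.6200, 0.6108]

beam 1: φ=-90°, α=285°
  d=(0.2588,-0.9659)  start (7,1)  tX=1.1977 tY=0.4245  stride 1/|dx|=3.8637 1/|dy|=1.0353
    cross y-line → (7,0), t=0.4245 (wall)
  → r_1 = 0.4245
beam 2: φ=-45°, α=330°
  d=(0.8660,-0.5000)  start (7,1)  tX=0.3580 tY=0.8200  stride 1/|dx|=1.1547 1/|dy|=2.0000
    cross x-line → (8,1), t=0.3580
    cross y-line → (8,0), t=0.8200 (wall)
  → r_2 = 0.8200
beam 3: φ=45°, α=60°
  d=(0.5000,0.8660)  start (7,1)  tX=0.6200 tY=0.6813  stride 1/|dx|=2.0000 1/|dy|=1.1547
    cross x-line → (8,1), t=0.6200
    cross y-line → (8,2), t=0.6813
    cross y-line → (8,3), t=1.8360
    cross x-line → (9,3), t=2.6200 (wall)
  → r_3 = 2.6200
beam 4: φ=90°, α=105°
  d=(-0.2588,0.9659)  start (7,1)  tX=2.6660 tY=0.6108  stride 1/|dx|=3.8637 1/|dy|=1.0353
    cross y-line → (7,2), t=0.6108 (wall)
  → r_4 = 0.6108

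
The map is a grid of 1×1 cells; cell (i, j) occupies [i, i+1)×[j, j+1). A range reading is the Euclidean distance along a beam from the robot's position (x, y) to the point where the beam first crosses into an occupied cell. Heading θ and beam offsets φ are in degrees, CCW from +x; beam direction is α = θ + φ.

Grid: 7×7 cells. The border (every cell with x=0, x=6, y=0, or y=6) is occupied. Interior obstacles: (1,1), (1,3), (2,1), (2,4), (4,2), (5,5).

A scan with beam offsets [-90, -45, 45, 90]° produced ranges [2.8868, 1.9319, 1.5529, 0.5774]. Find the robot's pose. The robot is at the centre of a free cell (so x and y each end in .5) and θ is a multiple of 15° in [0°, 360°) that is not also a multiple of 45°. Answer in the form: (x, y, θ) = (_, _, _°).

(x, y, θ) = (3.5, 4.5, 60°)

The pose lattice has 19·16 = 304 candidates. Test each by forward raycasting.
  (1.5, 2.5, 255°): beam 1 = 0.5176 ≠ 2.8868 ✗
  (2.5, 3.5, 60°): beam 1 = 1.7321 ≠ 2.8868 ✗
  (2.5, 2.5, 15°): beam 1 = 0.5176 ≠ 2.8868 ✗
  …
  (3.5, 4.5, 60°): r_1=2.8868, r_2=1.9319, r_3=1.5529, r_4=0.5774 — all match ✓
No second candidate reproduces the full scan.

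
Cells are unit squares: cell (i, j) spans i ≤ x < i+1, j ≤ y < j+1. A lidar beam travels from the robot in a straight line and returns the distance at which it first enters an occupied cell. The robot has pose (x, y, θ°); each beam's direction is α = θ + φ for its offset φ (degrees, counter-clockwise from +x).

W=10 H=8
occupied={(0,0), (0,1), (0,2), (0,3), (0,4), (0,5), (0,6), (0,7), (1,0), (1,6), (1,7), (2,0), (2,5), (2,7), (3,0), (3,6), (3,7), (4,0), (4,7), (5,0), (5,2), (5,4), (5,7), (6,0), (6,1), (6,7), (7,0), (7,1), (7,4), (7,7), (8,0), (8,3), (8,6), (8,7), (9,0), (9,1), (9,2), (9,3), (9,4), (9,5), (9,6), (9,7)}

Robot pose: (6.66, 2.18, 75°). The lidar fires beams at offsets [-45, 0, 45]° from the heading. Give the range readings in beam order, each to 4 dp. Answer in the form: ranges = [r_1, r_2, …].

ranges = [1.6400, 1.8842, 2.1016]

beam 1: φ=-45°, α=30°
  dir = (cos 30°, sin 30°) = (0.8660, 0.5000); from cell (6,2)
  next x-line at t=0.3926, next y-line at t=1.6400; Δt_x=1.1547, Δt_y=2.0000
    x: enter (7,2) at t=0.3926
    x: enter (8,2) at t=1.5473
    y: enter (8,3) at t=1.6400 ← occupied
  → r_1 = 1.6400
beam 2: φ=0°, α=75°
  dir = (cos 75°, sin 75°) = (0.2588, 0.9659); from cell (6,2)
  next x-line at t=1.3137, next y-line at t=0.8489; Δt_x=3.8637, Δt_y=1.0353
    y: enter (6,3) at t=0.8489
    x: enter (7,3) at t=1.3137
    y: enter (7,4) at t=1.8842 ← occupied
  → r_2 = 1.8842
beam 3: φ=45°, α=120°
  dir = (cos 120°, sin 120°) = (-0.5000, 0.8660); from cell (6,2)
  next x-line at t=1.3200, next y-line at t=0.9469; Δt_x=2.0000, Δt_y=1.1547
    y: enter (6,3) at t=0.9469
    x: enter (5,3) at t=1.3200
    y: enter (5,4) at t=2.1016 ← occupied
  → r_3 = 2.1016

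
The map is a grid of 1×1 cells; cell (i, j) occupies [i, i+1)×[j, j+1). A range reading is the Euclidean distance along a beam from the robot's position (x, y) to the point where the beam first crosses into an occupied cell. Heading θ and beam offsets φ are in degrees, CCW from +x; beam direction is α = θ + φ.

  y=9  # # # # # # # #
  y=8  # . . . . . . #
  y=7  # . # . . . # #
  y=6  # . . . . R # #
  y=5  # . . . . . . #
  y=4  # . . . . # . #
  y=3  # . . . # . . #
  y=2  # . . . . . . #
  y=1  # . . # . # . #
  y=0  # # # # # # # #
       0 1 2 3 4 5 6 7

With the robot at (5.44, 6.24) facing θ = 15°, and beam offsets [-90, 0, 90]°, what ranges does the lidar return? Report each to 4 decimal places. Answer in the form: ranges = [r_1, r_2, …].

ranges = [1.2837, 0.5798, 2.8574]

beam 1: φ=-90°, α=285°
  d=(0.2588,-0.9659)  start (5,6)  tX=2.1637 tY=0.2485  stride 1/|dx|=3.8637 1/|dy|=1.0353
    cross y-line → (5,5), t=0.2485
    cross y-line → (5,4), t=1.2837 (wall)
  → r_1 = 1.2837
beam 2: φ=0°, α=15°
  d=(0.9659,0.2588)  start (5,6)  tX=0.5798 tY=2.9364  stride 1/|dx|=1.0353 1/|dy|=3.8637
    cross x-line → (6,6), t=0.5798 (wall)
  → r_2 = 0.5798
beam 3: φ=90°, α=105°
  d=(-0.2588,0.9659)  start (5,6)  tX=1.7000 tY=0.7868  stride 1/|dx|=3.8637 1/|dy|=1.0353
    cross y-line → (5,7), t=0.7868
    cross x-line → (4,7), t=1.7000
    cross y-line → (4,8), t=1.8221
    cross y-line → (4,9), t=2.8574 (wall)
  → r_3 = 2.8574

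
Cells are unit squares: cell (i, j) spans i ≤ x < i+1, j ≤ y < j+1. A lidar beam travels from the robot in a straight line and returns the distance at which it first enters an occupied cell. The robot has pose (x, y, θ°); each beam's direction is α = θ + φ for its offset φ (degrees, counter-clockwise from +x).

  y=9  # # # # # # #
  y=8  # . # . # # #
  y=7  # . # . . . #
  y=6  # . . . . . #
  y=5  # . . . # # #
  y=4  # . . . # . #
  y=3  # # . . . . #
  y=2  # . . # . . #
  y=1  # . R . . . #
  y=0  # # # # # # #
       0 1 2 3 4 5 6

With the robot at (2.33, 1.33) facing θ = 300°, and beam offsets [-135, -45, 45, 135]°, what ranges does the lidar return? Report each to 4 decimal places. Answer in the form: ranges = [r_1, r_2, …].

beam 1: φ=-135°, α=165°
  cosα=-0.9659 sinα=0.2588 | (2,1) | tMaxX 0.3416 tMaxY 2.5887 | tΔX 1.0353 tΔY 3.8637
    t=0.3416 [x] (1,1)
    t=1.3769 [x] (0,1) — stop
  → r_1 = 1.3769
beam 2: φ=-45°, α=255°
  cosα=-0.2588 sinα=-0.9659 | (2,1) | tMaxX 1.2750 tMaxY 0.3416 | tΔX 3.8637 tΔY 1.0353
    t=0.3416 [y] (2,0) — stop
  → r_2 = 0.3416
beam 3: φ=45°, α=345°
  cosα=0.9659 sinα=-0.2588 | (2,1) | tMaxX 0.6936 tMaxY 1.2750 | tΔX 1.0353 tΔY 3.8637
    t=0.6936 [x] (3,1)
    t=1.2750 [y] (3,0) — stop
  → r_3 = 1.2750
beam 4: φ=135°, α=75°
  cosα=0.2588 sinα=0.9659 | (2,1) | tMaxX 2.5887 tMaxY 0.6936 | tΔX 3.8637 tΔY 1.0353
    t=0.6936 [y] (2,2)
    t=1.7289 [y] (2,3)
    t=2.5887 [x] (3,3)
    t=2.7642 [y] (3,4)
    t=3.7995 [y] (3,5)
    t=4.8347 [y] (3,6)
    t=5.8700 [y] (3,7)
    t=6.4524 [x] (4,7)
    t=6.9053 [y] (4,8) — stop
  → r_4 = 6.9053

ranges = [1.3769, 0.3416, 1.2750, 6.9053]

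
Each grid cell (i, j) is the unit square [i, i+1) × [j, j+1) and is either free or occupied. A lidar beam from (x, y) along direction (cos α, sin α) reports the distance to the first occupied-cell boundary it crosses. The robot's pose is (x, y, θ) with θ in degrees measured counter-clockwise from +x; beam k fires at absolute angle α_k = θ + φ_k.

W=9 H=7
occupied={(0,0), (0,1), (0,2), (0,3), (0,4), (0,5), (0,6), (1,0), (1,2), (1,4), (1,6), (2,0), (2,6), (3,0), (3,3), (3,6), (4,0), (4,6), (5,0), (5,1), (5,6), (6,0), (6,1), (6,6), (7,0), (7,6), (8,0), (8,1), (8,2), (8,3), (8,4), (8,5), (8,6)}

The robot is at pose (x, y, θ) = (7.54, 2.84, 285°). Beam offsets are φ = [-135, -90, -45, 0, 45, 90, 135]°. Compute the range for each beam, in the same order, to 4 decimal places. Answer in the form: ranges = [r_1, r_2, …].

beam 1: φ=-135°, α=150°
  d=(-0.8660,0.5000)  start (7,2)  tX=0.6235 tY=0.3200  stride 1/|dx|=1.1547 1/|dy|=2.0000
    cross y-line → (7,3), t=0.3200
    cross x-line → (6,3), t=0.6235
    cross x-line → (5,3), t=1.7782
    cross y-line → (5,4), t=2.3200
    cross x-line → (4,4), t=2.9329
    cross x-line → (3,4), t=4.0876
    cross y-line → (3,5), t=4.3200
    cross x-line → (2,5), t=5.2423
    cross y-line → (2,6), t=6.3200 (wall)
  → r_1 = 6.3200
beam 2: φ=-90°, α=195°
  d=(-0.9659,-0.2588)  start (7,2)  tX=0.5590 tY=3.2455  stride 1/|dx|=1.0353 1/|dy|=3.8637
    cross x-line → (6,2), t=0.5590
    cross x-line → (5,2), t=1.5943
    cross x-line → (4,2), t=2.6296
    cross y-line → (4,1), t=3.2455
    cross x-line → (3,1), t=3.6649
    cross x-line → (2,1), t=4.7002
    cross x-line → (1,1), t=5.7354
    cross x-line → (0,1), t=6.7707 (wall)
  → r_2 = 6.7707
beam 3: φ=-45°, α=240°
  d=(-0.5000,-0.8660)  start (7,2)  tX=1.0800 tY=0.9699  stride 1/|dx|=2.0000 1/|dy|=1.1547
    cross y-line → (7,1), t=0.9699
    cross x-line → (6,1), t=1.0800 (wall)
  → r_3 = 1.0800
beam 4: φ=0°, α=285°
  d=(0.2588,-0.9659)  start (7,2)  tX=1.7773 tY=0.8696  stride 1/|dx|=3.8637 1/|dy|=1.0353
    cross y-line → (7,1), t=0.8696
    cross x-line → (8,1), t=1.7773 (wall)
  → r_4 = 1.7773
beam 5: φ=45°, α=330°
  d=(0.8660,-0.5000)  start (7,2)  tX=0.5312 tY=1.6800  stride 1/|dx|=1.1547 1/|dy|=2.0000
    cross x-line → (8,2), t=0.5312 (wall)
  → r_5 = 0.5312
beam 6: φ=90°, α=15°
  d=(0.9659,0.2588)  start (7,2)  tX=0.4762 tY=0.6182  stride 1/|dx|=1.0353 1/|dy|=3.8637
    cross x-line → (8,2), t=0.4762 (wall)
  → r_6 = 0.4762
beam 7: φ=135°, α=60°
  d=(0.5000,0.8660)  start (7,2)  tX=0.9200 tY=0.1848  stride 1/|dx|=2.0000 1/|dy|=1.1547
    cross y-line → (7,3), t=0.1848
    cross x-line → (8,3), t=0.9200 (wall)
  → r_7 = 0.9200

ranges = [6.3200, 6.7707, 1.0800, 1.7773, 0.5312, 0.4762, 0.9200]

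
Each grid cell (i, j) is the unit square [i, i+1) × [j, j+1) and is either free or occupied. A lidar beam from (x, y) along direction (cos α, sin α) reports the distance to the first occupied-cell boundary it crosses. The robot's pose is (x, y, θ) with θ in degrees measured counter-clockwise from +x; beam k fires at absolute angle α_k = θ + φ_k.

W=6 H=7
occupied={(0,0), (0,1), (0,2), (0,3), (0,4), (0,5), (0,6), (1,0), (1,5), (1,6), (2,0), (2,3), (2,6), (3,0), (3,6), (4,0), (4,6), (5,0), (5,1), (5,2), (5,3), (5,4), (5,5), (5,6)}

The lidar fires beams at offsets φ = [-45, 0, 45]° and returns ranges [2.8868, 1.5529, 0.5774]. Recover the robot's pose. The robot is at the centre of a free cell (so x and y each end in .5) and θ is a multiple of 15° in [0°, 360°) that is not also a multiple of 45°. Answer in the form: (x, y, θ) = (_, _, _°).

Enumerate (i+0.5, j+0.5, θ) over the 18 free cells and 16 admissible headings. For each, cast all 3 beams and compare to the given ranges.
  (3.5, 3.5, 105°): beam 2 = 2.5882 ≠ 1.5529 ✗
  (3.5, 1.5, 30°): beam 1 = 1.5529 ≠ 2.8868 ✗
  (3.5, 1.5, 255°): beam 1 = 1.0000 ≠ 2.8868 ✗
  …
  (1.5, 3.5, 105°): r_1=2.8868, r_2=1.5529, r_3=0.5774 — all match ✓
Unique over the lattice → pose = (1.5, 3.5, 105°).

(x, y, θ) = (1.5, 3.5, 105°)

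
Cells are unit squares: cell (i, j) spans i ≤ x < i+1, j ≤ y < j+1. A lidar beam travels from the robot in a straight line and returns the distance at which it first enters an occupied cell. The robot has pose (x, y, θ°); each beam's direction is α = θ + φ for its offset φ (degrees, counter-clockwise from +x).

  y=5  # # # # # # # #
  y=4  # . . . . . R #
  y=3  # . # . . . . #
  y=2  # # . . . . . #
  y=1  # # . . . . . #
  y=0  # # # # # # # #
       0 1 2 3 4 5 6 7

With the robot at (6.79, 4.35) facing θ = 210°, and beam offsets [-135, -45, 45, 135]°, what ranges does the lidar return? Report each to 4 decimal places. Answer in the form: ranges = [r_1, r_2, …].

ranges = [0.6729, 2.5114, 3.4682, 0.2174]

beam 1: φ=-135°, α=75°
  cosα=0.2588 sinα=0.9659 | (6,4) | tMaxX 0.8114 tMaxY 0.6729 | tΔX 3.8637 tΔY 1.0353
    t=0.6729 [y] (6,5) — stop
  → r_1 = 0.6729
beam 2: φ=-45°, α=165°
  cosα=-0.9659 sinα=0.2588 | (6,4) | tMaxX 0.8179 tMaxY 2.5114 | tΔX 1.0353 tΔY 3.8637
    t=0.8179 [x] (5,4)
    t=1.8531 [x] (4,4)
    t=2.5114 [y] (4,5) — stop
  → r_2 = 2.5114
beam 3: φ=45°, α=255°
  cosα=-0.2588 sinα=-0.9659 | (6,4) | tMaxX 3.0523 tMaxY 0.3623 | tΔX 3.8637 tΔY 1.0353
    t=0.3623 [y] (6,3)
    t=1.3976 [y] (6,2)
    t=2.4329 [y] (6,1)
    t=3.0523 [x] (5,1)
    t=3.4682 [y] (5,0) — stop
  → r_3 = 3.4682
beam 4: φ=135°, α=345°
  cosα=0.9659 sinα=-0.2588 | (6,4) | tMaxX 0.2174 tMaxY 1.3523 | tΔX 1.0353 tΔY 3.8637
    t=0.2174 [x] (7,4) — stop
  → r_4 = 0.2174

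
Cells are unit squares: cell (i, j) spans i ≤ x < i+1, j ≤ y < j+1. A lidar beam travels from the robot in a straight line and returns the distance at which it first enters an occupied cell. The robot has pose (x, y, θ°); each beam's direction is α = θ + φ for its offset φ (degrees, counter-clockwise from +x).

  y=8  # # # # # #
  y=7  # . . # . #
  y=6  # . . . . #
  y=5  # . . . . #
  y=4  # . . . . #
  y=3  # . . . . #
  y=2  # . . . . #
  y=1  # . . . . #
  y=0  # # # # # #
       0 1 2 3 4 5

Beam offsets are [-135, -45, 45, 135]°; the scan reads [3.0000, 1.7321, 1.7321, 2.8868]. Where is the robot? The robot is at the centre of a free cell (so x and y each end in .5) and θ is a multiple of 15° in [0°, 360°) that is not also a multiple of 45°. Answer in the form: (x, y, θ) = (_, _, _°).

Enumerate (i+0.5, j+0.5, θ) over the 27 free cells and 16 admissible headings. For each, cast all 4 beams and compare to the given ranges.
  (4.5, 7.5, 195°): beam 1 = 0.5774 ≠ 3.0000 ✗
  (1.5, 6.5, 165°): beam 1 = 1.7321 ≠ 3.0000 ✗
  (1.5, 2.5, 15°): beam 1 = 1.0000 ≠ 3.0000 ✗
  (3.5, 5.5, 330°): beam 1 = 2.5882 ≠ 3.0000 ✗
  (4.5, 4.5, 195°): beam 1 = 1.0000 ≠ 3.0000 ✗
  …
  (2.5, 2.5, 255°): r_1=3.0000, r_2=1.7321, r_3=1.7321, r_4=2.8868 — all match ✓
No second candidate reproduces the full scan.

(x, y, θ) = (2.5, 2.5, 255°)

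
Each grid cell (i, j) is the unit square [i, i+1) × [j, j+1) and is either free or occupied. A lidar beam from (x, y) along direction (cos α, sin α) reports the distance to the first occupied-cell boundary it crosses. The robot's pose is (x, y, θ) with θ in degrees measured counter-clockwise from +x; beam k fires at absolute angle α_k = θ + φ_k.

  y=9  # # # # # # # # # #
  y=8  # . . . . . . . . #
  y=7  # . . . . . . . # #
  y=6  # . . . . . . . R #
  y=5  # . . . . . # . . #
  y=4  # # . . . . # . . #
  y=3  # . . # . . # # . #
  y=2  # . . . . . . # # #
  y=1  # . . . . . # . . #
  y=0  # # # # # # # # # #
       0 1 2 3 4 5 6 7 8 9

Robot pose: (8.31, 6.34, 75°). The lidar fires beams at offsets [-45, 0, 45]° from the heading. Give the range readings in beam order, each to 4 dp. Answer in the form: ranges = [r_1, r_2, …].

beam 1: φ=-45°, α=30°
  direction (0.8660, 0.5000); cell (8,6); t to first gridline: x 0.7967, y 1.3200 (then +1.1547 / +2.0000)
    (9,6) via x @ 0.7967  # hit
  → r_1 = 0.7967
beam 2: φ=0°, α=75°
  direction (0.2588, 0.9659); cell (8,6); t to first gridline: x 2.6660, y 0.6833 (then +3.8637 / +1.0353)
    (8,7) via y @ 0.6833  # hit
  → r_2 = 0.6833
beam 3: φ=45°, α=120°
  direction (-0.5000, 0.8660); cell (8,6); t to first gridline: x 0.6200, y 0.7621 (then +2.0000 / +1.1547)
    (7,6) via x @ 0.6200
    (7,7) via y @ 0.7621
    (7,8) via y @ 1.9168
    (6,8) via x @ 2.6200
    (6,9) via y @ 3.0715  # hit
  → r_3 = 3.0715

ranges = [0.7967, 0.6833, 3.0715]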